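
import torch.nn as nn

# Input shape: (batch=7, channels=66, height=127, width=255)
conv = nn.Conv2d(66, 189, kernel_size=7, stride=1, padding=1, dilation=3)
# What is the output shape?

Input shape: (7, 66, 127, 255)
Output shape: (7, 189, 111, 239)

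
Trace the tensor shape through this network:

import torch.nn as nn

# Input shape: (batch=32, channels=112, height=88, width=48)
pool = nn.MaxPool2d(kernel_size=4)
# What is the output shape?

Input shape: (32, 112, 88, 48)
Output shape: (32, 112, 22, 12)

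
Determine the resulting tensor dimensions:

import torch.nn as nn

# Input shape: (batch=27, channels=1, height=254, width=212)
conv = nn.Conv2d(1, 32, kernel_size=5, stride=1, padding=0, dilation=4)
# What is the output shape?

Input shape: (27, 1, 254, 212)
Output shape: (27, 32, 238, 196)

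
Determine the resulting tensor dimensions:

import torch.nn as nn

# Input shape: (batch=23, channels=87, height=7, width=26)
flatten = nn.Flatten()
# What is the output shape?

Input shape: (23, 87, 7, 26)
Output shape: (23, 15834)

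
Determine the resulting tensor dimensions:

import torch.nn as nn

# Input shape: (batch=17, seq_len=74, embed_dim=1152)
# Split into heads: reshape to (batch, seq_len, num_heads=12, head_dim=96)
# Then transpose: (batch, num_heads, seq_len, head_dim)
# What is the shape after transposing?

Input shape: (17, 74, 1152)
  -> after reshape: (17, 74, 12, 96)
Output shape: (17, 12, 74, 96)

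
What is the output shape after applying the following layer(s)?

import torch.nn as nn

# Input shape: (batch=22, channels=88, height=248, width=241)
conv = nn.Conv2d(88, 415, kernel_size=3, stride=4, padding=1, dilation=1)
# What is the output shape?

Input shape: (22, 88, 248, 241)
Output shape: (22, 415, 62, 61)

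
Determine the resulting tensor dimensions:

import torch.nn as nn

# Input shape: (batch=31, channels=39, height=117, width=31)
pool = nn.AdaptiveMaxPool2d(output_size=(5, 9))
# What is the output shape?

Input shape: (31, 39, 117, 31)
Output shape: (31, 39, 5, 9)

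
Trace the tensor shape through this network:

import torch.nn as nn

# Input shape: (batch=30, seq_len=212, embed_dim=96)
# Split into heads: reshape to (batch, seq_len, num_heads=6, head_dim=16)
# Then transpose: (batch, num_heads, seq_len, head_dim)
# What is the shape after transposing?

Input shape: (30, 212, 96)
  -> after reshape: (30, 212, 6, 16)
Output shape: (30, 6, 212, 16)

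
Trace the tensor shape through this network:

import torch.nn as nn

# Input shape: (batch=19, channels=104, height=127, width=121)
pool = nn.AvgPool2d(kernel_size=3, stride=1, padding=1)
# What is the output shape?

Input shape: (19, 104, 127, 121)
Output shape: (19, 104, 127, 121)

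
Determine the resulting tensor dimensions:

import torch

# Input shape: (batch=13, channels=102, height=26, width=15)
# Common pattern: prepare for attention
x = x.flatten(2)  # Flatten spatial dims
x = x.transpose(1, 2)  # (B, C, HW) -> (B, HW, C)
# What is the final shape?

Input shape: (13, 102, 26, 15)
  -> after flatten(2): (13, 102, 390)
Output shape: (13, 390, 102)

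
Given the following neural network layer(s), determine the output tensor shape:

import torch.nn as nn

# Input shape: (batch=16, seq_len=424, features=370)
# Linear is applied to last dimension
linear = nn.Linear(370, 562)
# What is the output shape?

Input shape: (16, 424, 370)
Output shape: (16, 424, 562)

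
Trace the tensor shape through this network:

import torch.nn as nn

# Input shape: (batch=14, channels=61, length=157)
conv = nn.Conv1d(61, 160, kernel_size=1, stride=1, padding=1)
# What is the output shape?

Input shape: (14, 61, 157)
Output shape: (14, 160, 159)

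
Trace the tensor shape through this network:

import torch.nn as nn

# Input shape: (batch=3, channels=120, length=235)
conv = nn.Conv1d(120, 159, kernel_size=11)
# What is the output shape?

Input shape: (3, 120, 235)
Output shape: (3, 159, 225)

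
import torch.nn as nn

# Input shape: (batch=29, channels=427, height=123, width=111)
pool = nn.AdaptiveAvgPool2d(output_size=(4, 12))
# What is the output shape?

Input shape: (29, 427, 123, 111)
Output shape: (29, 427, 4, 12)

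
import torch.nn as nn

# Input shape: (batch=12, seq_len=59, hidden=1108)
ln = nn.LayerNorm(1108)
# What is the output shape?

Input shape: (12, 59, 1108)
Output shape: (12, 59, 1108)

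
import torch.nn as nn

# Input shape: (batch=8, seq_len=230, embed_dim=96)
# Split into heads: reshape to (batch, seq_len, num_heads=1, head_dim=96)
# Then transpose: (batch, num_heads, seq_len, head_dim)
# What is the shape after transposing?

Input shape: (8, 230, 96)
  -> after reshape: (8, 230, 1, 96)
Output shape: (8, 1, 230, 96)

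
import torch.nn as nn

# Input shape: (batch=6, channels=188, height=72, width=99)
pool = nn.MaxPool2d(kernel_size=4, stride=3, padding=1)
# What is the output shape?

Input shape: (6, 188, 72, 99)
Output shape: (6, 188, 24, 33)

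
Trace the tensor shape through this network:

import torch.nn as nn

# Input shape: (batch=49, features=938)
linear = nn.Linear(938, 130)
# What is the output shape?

Input shape: (49, 938)
Output shape: (49, 130)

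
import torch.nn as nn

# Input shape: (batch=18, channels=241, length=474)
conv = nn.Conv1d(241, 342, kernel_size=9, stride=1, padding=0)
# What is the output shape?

Input shape: (18, 241, 474)
Output shape: (18, 342, 466)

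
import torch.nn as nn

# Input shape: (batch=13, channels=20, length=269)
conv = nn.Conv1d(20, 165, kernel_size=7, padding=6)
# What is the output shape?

Input shape: (13, 20, 269)
Output shape: (13, 165, 275)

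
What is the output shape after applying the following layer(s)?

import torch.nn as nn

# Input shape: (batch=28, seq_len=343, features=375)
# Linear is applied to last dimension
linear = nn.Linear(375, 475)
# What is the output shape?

Input shape: (28, 343, 375)
Output shape: (28, 343, 475)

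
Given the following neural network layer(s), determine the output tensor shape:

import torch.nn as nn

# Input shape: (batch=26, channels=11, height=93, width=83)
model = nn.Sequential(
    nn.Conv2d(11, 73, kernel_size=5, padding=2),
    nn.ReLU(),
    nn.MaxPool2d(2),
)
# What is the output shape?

Input shape: (26, 11, 93, 83)
  -> after Conv2d: (26, 73, 93, 83)
  -> after ReLU: (26, 73, 93, 83)
Output shape: (26, 73, 46, 41)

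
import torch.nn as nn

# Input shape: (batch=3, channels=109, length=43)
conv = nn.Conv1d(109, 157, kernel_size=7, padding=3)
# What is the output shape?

Input shape: (3, 109, 43)
Output shape: (3, 157, 43)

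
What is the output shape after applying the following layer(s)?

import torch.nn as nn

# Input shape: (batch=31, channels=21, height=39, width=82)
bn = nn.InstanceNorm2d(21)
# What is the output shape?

Input shape: (31, 21, 39, 82)
Output shape: (31, 21, 39, 82)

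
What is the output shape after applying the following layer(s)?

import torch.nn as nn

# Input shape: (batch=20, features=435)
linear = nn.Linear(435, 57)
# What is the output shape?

Input shape: (20, 435)
Output shape: (20, 57)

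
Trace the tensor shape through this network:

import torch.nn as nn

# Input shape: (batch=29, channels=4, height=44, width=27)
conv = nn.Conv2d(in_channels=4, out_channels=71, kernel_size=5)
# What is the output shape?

Input shape: (29, 4, 44, 27)
Output shape: (29, 71, 40, 23)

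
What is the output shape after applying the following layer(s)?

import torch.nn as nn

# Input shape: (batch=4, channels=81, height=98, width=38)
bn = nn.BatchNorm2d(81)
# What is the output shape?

Input shape: (4, 81, 98, 38)
Output shape: (4, 81, 98, 38)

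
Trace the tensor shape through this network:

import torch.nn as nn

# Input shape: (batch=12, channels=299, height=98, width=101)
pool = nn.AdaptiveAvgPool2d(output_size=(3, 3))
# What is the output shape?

Input shape: (12, 299, 98, 101)
Output shape: (12, 299, 3, 3)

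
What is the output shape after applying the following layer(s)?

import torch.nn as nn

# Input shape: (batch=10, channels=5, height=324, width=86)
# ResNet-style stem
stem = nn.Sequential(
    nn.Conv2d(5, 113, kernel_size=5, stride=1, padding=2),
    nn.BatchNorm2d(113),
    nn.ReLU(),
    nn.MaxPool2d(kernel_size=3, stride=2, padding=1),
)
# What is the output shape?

Input shape: (10, 5, 324, 86)
  -> after Conv2d 5x5 stride=1: (10, 113, 324, 86)
Output shape: (10, 113, 162, 43)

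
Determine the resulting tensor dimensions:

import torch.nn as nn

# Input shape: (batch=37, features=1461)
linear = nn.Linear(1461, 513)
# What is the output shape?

Input shape: (37, 1461)
Output shape: (37, 513)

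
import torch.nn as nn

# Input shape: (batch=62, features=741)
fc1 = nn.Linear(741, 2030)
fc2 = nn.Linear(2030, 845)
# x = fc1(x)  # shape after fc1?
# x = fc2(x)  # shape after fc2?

Input shape: (62, 741)
  -> after fc1: (62, 2030)
Output shape: (62, 845)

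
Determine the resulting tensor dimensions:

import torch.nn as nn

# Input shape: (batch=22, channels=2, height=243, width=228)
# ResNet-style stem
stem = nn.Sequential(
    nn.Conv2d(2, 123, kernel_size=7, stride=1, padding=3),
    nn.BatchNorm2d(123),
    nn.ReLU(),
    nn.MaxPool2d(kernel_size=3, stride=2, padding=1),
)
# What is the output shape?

Input shape: (22, 2, 243, 228)
  -> after Conv2d 7x7 stride=1: (22, 123, 243, 228)
Output shape: (22, 123, 122, 114)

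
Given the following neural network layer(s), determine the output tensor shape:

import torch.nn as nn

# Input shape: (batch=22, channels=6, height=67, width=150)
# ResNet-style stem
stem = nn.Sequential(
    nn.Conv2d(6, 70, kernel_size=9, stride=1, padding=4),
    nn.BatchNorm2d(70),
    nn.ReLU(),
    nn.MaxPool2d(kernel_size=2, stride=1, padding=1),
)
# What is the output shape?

Input shape: (22, 6, 67, 150)
  -> after Conv2d 9x9 stride=1: (22, 70, 67, 150)
Output shape: (22, 70, 68, 151)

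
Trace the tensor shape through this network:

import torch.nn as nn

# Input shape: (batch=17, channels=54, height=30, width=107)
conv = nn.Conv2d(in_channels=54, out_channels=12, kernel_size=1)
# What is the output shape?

Input shape: (17, 54, 30, 107)
Output shape: (17, 12, 30, 107)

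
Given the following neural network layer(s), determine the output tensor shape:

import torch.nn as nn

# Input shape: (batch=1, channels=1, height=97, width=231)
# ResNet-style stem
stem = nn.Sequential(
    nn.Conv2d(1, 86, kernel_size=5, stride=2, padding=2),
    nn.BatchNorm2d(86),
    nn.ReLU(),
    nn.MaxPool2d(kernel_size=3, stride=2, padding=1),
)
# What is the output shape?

Input shape: (1, 1, 97, 231)
  -> after Conv2d 5x5 stride=2: (1, 86, 49, 116)
Output shape: (1, 86, 25, 58)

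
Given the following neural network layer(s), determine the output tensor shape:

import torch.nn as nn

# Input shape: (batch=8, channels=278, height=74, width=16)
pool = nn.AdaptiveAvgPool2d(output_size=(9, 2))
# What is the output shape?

Input shape: (8, 278, 74, 16)
Output shape: (8, 278, 9, 2)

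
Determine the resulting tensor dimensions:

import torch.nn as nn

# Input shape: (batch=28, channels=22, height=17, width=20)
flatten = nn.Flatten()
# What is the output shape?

Input shape: (28, 22, 17, 20)
Output shape: (28, 7480)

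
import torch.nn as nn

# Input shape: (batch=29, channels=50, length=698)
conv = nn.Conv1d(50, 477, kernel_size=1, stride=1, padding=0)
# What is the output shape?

Input shape: (29, 50, 698)
Output shape: (29, 477, 698)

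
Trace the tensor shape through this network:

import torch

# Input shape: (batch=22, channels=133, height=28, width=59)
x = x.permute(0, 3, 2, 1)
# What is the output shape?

Input shape: (22, 133, 28, 59)
Output shape: (22, 59, 28, 133)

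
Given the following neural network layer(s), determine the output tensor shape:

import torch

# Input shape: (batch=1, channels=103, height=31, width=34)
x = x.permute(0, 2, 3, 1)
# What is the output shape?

Input shape: (1, 103, 31, 34)
Output shape: (1, 31, 34, 103)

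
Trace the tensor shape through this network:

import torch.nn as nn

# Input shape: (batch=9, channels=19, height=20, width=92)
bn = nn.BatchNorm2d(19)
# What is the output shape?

Input shape: (9, 19, 20, 92)
Output shape: (9, 19, 20, 92)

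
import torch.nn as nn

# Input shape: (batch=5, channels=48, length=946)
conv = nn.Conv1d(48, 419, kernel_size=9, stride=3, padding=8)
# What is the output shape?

Input shape: (5, 48, 946)
Output shape: (5, 419, 318)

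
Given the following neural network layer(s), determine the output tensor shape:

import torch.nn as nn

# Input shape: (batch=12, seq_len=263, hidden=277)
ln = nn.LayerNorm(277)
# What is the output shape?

Input shape: (12, 263, 277)
Output shape: (12, 263, 277)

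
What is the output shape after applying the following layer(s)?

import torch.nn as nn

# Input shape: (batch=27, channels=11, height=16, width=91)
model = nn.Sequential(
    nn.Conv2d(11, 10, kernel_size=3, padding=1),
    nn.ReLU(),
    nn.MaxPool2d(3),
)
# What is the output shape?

Input shape: (27, 11, 16, 91)
  -> after Conv2d: (27, 10, 16, 91)
  -> after ReLU: (27, 10, 16, 91)
Output shape: (27, 10, 5, 30)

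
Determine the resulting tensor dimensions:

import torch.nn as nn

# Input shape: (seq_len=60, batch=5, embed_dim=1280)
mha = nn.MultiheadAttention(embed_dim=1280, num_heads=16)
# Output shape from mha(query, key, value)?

Input shape: (60, 5, 1280)
Output shape: (60, 5, 1280)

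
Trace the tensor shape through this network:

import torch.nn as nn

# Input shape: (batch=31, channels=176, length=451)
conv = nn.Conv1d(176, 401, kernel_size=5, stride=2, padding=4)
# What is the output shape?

Input shape: (31, 176, 451)
Output shape: (31, 401, 228)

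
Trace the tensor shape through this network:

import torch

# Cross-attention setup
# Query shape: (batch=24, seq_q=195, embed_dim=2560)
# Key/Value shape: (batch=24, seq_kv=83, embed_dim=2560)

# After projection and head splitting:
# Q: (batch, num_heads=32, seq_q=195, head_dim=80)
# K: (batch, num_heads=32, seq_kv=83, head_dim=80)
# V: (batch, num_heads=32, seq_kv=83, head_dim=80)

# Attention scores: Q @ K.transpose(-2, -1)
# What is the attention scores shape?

Input shape: (24, 195, 2560)
Output shape: (24, 32, 195, 83)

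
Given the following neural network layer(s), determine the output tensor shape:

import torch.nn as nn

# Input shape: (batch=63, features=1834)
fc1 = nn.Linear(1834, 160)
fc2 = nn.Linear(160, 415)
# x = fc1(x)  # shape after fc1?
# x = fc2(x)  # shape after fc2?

Input shape: (63, 1834)
  -> after fc1: (63, 160)
Output shape: (63, 415)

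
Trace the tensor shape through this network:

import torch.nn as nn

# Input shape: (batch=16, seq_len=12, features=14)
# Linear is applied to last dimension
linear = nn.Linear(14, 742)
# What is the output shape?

Input shape: (16, 12, 14)
Output shape: (16, 12, 742)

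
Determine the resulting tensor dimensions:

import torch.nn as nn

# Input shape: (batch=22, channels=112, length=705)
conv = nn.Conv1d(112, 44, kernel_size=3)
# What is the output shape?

Input shape: (22, 112, 705)
Output shape: (22, 44, 703)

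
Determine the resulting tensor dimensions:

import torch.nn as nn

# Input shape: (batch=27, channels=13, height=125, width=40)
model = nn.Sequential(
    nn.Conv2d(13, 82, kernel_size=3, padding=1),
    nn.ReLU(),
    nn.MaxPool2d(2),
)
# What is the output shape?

Input shape: (27, 13, 125, 40)
  -> after Conv2d: (27, 82, 125, 40)
  -> after ReLU: (27, 82, 125, 40)
Output shape: (27, 82, 62, 20)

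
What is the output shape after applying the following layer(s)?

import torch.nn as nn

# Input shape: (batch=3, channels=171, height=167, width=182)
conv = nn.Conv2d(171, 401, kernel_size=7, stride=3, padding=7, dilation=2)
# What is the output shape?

Input shape: (3, 171, 167, 182)
Output shape: (3, 401, 57, 62)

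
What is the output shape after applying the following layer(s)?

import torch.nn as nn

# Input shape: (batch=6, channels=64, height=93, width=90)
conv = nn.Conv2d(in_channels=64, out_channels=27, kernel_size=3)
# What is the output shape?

Input shape: (6, 64, 93, 90)
Output shape: (6, 27, 91, 88)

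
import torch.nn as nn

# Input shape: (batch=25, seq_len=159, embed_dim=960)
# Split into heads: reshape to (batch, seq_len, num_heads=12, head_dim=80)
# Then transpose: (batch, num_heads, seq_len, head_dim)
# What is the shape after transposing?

Input shape: (25, 159, 960)
  -> after reshape: (25, 159, 12, 80)
Output shape: (25, 12, 159, 80)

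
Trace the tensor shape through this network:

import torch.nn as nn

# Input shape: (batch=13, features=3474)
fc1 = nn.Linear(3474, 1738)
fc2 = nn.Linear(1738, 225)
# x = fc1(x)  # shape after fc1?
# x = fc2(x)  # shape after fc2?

Input shape: (13, 3474)
  -> after fc1: (13, 1738)
Output shape: (13, 225)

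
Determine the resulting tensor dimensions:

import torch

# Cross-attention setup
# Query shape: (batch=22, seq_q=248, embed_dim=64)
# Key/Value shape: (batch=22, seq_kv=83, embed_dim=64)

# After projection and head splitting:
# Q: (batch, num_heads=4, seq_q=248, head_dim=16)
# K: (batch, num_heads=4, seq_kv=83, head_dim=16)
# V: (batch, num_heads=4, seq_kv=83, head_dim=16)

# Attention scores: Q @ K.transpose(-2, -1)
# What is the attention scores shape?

Input shape: (22, 248, 64)
Output shape: (22, 4, 248, 83)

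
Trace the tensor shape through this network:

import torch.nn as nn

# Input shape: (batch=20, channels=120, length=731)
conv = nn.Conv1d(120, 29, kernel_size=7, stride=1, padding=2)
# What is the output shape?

Input shape: (20, 120, 731)
Output shape: (20, 29, 729)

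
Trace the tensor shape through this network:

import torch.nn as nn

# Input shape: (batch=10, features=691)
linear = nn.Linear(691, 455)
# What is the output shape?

Input shape: (10, 691)
Output shape: (10, 455)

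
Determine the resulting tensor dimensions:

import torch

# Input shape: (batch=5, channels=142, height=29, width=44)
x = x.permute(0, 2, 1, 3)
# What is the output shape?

Input shape: (5, 142, 29, 44)
Output shape: (5, 29, 142, 44)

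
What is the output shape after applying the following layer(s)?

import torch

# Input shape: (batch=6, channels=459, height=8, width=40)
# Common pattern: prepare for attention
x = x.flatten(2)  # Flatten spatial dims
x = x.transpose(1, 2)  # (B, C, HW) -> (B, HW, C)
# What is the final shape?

Input shape: (6, 459, 8, 40)
  -> after flatten(2): (6, 459, 320)
Output shape: (6, 320, 459)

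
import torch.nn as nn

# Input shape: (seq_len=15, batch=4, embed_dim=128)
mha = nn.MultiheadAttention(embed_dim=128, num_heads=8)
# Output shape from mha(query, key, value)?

Input shape: (15, 4, 128)
Output shape: (15, 4, 128)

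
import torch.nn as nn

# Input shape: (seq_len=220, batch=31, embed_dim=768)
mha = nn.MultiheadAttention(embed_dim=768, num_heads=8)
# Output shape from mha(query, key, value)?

Input shape: (220, 31, 768)
Output shape: (220, 31, 768)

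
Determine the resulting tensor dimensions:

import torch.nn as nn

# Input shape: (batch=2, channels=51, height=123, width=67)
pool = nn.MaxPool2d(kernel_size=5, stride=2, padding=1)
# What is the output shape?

Input shape: (2, 51, 123, 67)
Output shape: (2, 51, 61, 33)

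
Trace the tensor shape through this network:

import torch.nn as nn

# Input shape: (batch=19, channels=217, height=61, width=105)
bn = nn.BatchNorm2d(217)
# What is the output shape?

Input shape: (19, 217, 61, 105)
Output shape: (19, 217, 61, 105)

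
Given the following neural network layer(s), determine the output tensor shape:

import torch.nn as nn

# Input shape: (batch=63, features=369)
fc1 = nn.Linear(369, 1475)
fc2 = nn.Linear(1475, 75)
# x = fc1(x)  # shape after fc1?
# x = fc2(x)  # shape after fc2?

Input shape: (63, 369)
  -> after fc1: (63, 1475)
Output shape: (63, 75)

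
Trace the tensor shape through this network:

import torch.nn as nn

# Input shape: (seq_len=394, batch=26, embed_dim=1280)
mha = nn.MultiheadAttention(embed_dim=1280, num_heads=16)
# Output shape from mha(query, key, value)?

Input shape: (394, 26, 1280)
Output shape: (394, 26, 1280)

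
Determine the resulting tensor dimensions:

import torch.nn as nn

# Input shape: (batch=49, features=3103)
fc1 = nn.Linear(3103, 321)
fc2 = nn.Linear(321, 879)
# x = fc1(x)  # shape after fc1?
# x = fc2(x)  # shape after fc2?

Input shape: (49, 3103)
  -> after fc1: (49, 321)
Output shape: (49, 879)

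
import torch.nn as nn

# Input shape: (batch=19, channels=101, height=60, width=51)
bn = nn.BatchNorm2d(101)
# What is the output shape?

Input shape: (19, 101, 60, 51)
Output shape: (19, 101, 60, 51)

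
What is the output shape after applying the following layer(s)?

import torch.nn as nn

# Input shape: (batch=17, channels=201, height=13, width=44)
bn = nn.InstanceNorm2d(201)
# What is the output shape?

Input shape: (17, 201, 13, 44)
Output shape: (17, 201, 13, 44)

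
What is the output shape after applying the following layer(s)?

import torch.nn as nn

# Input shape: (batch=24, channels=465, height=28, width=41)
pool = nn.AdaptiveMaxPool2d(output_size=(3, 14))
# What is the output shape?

Input shape: (24, 465, 28, 41)
Output shape: (24, 465, 3, 14)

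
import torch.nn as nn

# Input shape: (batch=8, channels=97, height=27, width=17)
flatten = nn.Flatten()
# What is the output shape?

Input shape: (8, 97, 27, 17)
Output shape: (8, 44523)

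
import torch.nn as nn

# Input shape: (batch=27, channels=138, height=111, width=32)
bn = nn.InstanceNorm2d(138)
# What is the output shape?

Input shape: (27, 138, 111, 32)
Output shape: (27, 138, 111, 32)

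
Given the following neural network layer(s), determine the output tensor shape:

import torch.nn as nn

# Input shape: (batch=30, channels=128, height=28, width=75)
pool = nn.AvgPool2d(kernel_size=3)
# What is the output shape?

Input shape: (30, 128, 28, 75)
Output shape: (30, 128, 9, 25)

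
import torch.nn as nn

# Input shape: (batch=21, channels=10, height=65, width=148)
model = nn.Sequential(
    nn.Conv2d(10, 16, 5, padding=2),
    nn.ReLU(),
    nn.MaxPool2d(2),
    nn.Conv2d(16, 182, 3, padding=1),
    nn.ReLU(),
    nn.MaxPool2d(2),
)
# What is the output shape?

Input shape: (21, 10, 65, 148)
  -> after first Conv2d: (21, 16, 65, 148)
  -> after first MaxPool2d: (21, 16, 32, 74)
  -> after second Conv2d: (21, 182, 32, 74)
Output shape: (21, 182, 16, 37)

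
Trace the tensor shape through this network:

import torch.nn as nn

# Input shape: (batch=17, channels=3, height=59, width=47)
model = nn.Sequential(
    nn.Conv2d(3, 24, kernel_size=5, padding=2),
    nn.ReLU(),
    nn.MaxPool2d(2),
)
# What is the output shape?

Input shape: (17, 3, 59, 47)
  -> after Conv2d: (17, 24, 59, 47)
  -> after ReLU: (17, 24, 59, 47)
Output shape: (17, 24, 29, 23)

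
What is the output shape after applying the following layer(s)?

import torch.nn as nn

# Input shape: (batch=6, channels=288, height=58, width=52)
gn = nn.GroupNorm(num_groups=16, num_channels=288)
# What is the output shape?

Input shape: (6, 288, 58, 52)
Output shape: (6, 288, 58, 52)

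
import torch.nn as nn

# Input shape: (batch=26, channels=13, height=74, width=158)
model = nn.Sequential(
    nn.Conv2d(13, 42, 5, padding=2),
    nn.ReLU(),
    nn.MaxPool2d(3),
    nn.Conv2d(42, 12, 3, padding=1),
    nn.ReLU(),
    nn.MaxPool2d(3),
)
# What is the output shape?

Input shape: (26, 13, 74, 158)
  -> after first Conv2d: (26, 42, 74, 158)
  -> after first MaxPool2d: (26, 42, 24, 52)
  -> after second Conv2d: (26, 12, 24, 52)
Output shape: (26, 12, 8, 17)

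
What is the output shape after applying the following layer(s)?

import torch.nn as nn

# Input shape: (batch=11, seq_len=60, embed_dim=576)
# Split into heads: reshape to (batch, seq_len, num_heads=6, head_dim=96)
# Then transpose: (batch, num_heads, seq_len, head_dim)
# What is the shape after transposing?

Input shape: (11, 60, 576)
  -> after reshape: (11, 60, 6, 96)
Output shape: (11, 6, 60, 96)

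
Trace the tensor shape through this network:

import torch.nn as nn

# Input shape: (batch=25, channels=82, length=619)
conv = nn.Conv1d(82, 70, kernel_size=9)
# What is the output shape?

Input shape: (25, 82, 619)
Output shape: (25, 70, 611)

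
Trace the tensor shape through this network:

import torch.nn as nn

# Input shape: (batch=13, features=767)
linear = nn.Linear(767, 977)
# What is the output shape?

Input shape: (13, 767)
Output shape: (13, 977)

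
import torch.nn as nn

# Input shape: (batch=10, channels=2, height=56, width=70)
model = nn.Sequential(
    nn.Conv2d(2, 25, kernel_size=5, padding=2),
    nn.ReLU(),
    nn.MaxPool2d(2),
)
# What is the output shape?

Input shape: (10, 2, 56, 70)
  -> after Conv2d: (10, 25, 56, 70)
  -> after ReLU: (10, 25, 56, 70)
Output shape: (10, 25, 28, 35)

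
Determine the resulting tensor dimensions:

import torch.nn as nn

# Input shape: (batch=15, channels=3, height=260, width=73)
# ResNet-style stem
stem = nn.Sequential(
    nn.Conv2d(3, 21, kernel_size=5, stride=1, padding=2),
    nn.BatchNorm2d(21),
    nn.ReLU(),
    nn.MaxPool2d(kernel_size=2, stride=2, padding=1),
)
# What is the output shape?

Input shape: (15, 3, 260, 73)
  -> after Conv2d 5x5 stride=1: (15, 21, 260, 73)
Output shape: (15, 21, 131, 37)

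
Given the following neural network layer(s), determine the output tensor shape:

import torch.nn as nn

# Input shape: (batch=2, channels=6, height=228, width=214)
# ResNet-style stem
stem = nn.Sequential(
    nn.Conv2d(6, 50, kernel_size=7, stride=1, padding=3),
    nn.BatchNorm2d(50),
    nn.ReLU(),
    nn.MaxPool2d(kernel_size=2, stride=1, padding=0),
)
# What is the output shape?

Input shape: (2, 6, 228, 214)
  -> after Conv2d 7x7 stride=1: (2, 50, 228, 214)
Output shape: (2, 50, 227, 213)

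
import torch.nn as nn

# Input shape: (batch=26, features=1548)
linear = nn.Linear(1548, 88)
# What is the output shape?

Input shape: (26, 1548)
Output shape: (26, 88)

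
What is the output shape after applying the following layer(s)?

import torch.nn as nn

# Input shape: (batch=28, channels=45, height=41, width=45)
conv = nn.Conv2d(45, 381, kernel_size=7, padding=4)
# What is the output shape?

Input shape: (28, 45, 41, 45)
Output shape: (28, 381, 43, 47)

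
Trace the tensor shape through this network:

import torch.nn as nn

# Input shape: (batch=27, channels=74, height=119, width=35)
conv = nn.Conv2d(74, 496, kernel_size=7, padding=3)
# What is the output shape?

Input shape: (27, 74, 119, 35)
Output shape: (27, 496, 119, 35)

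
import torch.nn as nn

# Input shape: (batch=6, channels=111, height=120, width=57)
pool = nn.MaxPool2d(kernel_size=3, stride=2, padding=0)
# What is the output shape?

Input shape: (6, 111, 120, 57)
Output shape: (6, 111, 59, 28)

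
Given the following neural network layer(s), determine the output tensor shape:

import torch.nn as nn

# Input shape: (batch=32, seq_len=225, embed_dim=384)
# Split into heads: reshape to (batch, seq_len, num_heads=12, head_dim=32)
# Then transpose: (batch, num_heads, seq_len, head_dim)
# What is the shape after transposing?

Input shape: (32, 225, 384)
  -> after reshape: (32, 225, 12, 32)
Output shape: (32, 12, 225, 32)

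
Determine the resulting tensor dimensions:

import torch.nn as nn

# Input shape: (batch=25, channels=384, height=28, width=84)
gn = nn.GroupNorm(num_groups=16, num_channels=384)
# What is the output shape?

Input shape: (25, 384, 28, 84)
Output shape: (25, 384, 28, 84)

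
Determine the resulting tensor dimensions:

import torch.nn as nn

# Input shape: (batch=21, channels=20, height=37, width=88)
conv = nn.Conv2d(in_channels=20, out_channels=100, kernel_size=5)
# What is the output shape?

Input shape: (21, 20, 37, 88)
Output shape: (21, 100, 33, 84)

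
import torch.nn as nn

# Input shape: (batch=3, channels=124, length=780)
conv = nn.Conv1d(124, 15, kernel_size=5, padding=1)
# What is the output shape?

Input shape: (3, 124, 780)
Output shape: (3, 15, 778)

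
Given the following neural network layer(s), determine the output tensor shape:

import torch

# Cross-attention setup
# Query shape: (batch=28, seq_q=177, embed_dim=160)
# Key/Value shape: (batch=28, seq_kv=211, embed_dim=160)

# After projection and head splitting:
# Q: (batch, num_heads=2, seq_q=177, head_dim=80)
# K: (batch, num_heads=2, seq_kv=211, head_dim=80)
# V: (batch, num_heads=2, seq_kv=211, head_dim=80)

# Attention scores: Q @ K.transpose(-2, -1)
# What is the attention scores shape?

Input shape: (28, 177, 160)
Output shape: (28, 2, 177, 211)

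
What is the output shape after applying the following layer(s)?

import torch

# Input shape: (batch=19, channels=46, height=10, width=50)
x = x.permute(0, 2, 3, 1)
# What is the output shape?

Input shape: (19, 46, 10, 50)
Output shape: (19, 10, 50, 46)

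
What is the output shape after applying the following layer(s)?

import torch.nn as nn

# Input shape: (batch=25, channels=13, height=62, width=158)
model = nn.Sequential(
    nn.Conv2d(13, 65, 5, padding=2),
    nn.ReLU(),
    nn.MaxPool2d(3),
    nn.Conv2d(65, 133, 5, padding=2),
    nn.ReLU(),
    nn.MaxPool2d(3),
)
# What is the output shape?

Input shape: (25, 13, 62, 158)
  -> after first Conv2d: (25, 65, 62, 158)
  -> after first MaxPool2d: (25, 65, 20, 52)
  -> after second Conv2d: (25, 133, 20, 52)
Output shape: (25, 133, 6, 17)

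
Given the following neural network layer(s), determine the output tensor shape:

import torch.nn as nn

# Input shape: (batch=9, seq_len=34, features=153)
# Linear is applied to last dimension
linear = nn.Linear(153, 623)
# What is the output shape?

Input shape: (9, 34, 153)
Output shape: (9, 34, 623)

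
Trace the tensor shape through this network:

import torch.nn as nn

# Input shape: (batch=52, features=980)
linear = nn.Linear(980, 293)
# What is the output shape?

Input shape: (52, 980)
Output shape: (52, 293)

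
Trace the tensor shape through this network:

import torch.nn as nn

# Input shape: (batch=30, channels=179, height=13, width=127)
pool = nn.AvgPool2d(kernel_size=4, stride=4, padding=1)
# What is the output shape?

Input shape: (30, 179, 13, 127)
Output shape: (30, 179, 3, 32)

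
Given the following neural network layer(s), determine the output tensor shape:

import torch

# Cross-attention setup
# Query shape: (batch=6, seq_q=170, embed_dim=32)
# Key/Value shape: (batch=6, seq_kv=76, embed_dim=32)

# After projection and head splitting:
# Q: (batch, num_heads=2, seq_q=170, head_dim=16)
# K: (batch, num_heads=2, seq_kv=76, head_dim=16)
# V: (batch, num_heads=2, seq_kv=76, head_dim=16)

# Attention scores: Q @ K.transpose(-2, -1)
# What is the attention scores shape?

Input shape: (6, 170, 32)
Output shape: (6, 2, 170, 76)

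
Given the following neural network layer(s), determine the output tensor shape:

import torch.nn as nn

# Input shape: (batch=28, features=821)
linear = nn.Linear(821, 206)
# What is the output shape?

Input shape: (28, 821)
Output shape: (28, 206)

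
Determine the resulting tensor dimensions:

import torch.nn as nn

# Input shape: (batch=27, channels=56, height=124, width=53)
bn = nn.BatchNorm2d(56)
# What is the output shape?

Input shape: (27, 56, 124, 53)
Output shape: (27, 56, 124, 53)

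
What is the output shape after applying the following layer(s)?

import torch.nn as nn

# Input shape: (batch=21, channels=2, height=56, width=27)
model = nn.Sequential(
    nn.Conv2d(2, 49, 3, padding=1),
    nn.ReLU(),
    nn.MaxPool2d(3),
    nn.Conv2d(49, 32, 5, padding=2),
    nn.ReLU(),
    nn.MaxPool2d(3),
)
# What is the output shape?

Input shape: (21, 2, 56, 27)
  -> after first Conv2d: (21, 49, 56, 27)
  -> after first MaxPool2d: (21, 49, 18, 9)
  -> after second Conv2d: (21, 32, 18, 9)
Output shape: (21, 32, 6, 3)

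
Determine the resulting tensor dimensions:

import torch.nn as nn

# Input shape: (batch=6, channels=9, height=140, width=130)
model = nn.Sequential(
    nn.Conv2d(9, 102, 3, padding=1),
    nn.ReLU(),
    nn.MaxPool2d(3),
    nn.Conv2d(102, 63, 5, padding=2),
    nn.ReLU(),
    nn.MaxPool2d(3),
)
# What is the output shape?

Input shape: (6, 9, 140, 130)
  -> after first Conv2d: (6, 102, 140, 130)
  -> after first MaxPool2d: (6, 102, 46, 43)
  -> after second Conv2d: (6, 63, 46, 43)
Output shape: (6, 63, 15, 14)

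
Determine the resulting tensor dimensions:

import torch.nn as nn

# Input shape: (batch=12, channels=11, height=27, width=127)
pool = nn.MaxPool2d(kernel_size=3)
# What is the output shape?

Input shape: (12, 11, 27, 127)
Output shape: (12, 11, 9, 42)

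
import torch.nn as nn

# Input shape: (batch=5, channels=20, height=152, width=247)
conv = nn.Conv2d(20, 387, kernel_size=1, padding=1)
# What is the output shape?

Input shape: (5, 20, 152, 247)
Output shape: (5, 387, 154, 249)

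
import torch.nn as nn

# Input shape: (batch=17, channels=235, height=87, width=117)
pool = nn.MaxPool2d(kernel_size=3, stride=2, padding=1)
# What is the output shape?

Input shape: (17, 235, 87, 117)
Output shape: (17, 235, 44, 59)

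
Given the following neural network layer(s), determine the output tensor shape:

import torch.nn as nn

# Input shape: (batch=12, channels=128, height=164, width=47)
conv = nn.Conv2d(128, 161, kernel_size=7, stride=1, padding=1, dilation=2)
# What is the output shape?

Input shape: (12, 128, 164, 47)
Output shape: (12, 161, 154, 37)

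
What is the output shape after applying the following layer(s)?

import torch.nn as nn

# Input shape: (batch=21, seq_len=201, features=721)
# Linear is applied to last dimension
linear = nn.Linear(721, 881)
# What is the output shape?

Input shape: (21, 201, 721)
Output shape: (21, 201, 881)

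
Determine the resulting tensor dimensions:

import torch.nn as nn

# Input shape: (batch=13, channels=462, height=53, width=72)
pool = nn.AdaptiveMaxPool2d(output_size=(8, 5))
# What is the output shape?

Input shape: (13, 462, 53, 72)
Output shape: (13, 462, 8, 5)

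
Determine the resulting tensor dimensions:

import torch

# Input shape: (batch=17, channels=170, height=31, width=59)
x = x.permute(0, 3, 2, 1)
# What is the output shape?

Input shape: (17, 170, 31, 59)
Output shape: (17, 59, 31, 170)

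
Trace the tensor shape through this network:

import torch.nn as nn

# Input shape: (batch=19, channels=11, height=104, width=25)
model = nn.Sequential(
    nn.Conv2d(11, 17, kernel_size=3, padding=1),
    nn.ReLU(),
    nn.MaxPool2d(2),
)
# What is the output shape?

Input shape: (19, 11, 104, 25)
  -> after Conv2d: (19, 17, 104, 25)
  -> after ReLU: (19, 17, 104, 25)
Output shape: (19, 17, 52, 12)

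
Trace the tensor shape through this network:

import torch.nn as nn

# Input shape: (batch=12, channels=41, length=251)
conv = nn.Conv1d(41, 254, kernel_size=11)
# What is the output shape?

Input shape: (12, 41, 251)
Output shape: (12, 254, 241)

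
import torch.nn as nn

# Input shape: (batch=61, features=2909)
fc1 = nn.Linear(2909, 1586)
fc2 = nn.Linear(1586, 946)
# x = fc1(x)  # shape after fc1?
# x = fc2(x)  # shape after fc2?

Input shape: (61, 2909)
  -> after fc1: (61, 1586)
Output shape: (61, 946)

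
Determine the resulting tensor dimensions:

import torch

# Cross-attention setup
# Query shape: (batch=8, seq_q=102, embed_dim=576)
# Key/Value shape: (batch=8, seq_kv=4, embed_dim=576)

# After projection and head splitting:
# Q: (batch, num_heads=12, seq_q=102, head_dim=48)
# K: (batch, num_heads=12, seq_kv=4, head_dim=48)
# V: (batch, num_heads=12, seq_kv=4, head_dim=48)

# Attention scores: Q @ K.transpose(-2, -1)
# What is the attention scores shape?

Input shape: (8, 102, 576)
Output shape: (8, 12, 102, 4)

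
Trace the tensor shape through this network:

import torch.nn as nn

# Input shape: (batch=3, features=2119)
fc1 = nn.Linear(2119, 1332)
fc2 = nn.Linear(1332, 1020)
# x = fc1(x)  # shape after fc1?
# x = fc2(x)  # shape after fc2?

Input shape: (3, 2119)
  -> after fc1: (3, 1332)
Output shape: (3, 1020)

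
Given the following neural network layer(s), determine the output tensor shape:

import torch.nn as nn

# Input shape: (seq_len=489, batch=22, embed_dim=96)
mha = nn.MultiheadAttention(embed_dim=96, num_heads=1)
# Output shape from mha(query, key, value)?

Input shape: (489, 22, 96)
Output shape: (489, 22, 96)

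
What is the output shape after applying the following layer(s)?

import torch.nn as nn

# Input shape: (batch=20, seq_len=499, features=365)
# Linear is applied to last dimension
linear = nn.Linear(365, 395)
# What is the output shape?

Input shape: (20, 499, 365)
Output shape: (20, 499, 395)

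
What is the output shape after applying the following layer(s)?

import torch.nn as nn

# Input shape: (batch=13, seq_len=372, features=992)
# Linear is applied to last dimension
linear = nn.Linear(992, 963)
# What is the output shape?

Input shape: (13, 372, 992)
Output shape: (13, 372, 963)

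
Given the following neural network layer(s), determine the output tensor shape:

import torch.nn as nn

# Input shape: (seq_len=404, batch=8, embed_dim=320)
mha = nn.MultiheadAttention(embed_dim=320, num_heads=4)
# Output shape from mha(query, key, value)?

Input shape: (404, 8, 320)
Output shape: (404, 8, 320)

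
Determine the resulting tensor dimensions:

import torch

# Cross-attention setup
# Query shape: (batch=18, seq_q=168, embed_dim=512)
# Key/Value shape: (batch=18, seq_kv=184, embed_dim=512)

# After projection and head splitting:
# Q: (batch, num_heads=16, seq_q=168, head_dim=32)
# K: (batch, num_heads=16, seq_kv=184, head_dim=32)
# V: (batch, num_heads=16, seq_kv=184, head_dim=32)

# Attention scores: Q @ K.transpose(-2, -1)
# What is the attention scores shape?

Input shape: (18, 168, 512)
Output shape: (18, 16, 168, 184)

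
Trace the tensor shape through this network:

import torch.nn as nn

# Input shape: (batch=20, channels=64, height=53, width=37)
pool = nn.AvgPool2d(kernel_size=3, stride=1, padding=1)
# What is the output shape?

Input shape: (20, 64, 53, 37)
Output shape: (20, 64, 53, 37)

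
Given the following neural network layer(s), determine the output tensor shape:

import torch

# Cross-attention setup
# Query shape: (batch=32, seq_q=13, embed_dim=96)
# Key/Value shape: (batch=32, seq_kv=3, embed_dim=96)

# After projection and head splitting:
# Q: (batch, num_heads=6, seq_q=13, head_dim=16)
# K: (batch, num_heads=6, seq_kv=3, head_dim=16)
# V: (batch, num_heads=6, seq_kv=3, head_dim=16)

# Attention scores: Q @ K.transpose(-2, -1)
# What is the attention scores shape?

Input shape: (32, 13, 96)
Output shape: (32, 6, 13, 3)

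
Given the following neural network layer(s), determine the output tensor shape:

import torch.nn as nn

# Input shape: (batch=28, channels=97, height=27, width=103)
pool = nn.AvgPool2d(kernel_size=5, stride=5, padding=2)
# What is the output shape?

Input shape: (28, 97, 27, 103)
Output shape: (28, 97, 6, 21)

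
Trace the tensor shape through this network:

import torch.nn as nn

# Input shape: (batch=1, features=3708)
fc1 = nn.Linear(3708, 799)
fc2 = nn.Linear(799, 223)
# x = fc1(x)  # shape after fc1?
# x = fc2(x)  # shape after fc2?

Input shape: (1, 3708)
  -> after fc1: (1, 799)
Output shape: (1, 223)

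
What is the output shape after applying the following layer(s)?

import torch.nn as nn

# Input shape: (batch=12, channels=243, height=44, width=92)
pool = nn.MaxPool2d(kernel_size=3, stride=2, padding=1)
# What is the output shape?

Input shape: (12, 243, 44, 92)
Output shape: (12, 243, 22, 46)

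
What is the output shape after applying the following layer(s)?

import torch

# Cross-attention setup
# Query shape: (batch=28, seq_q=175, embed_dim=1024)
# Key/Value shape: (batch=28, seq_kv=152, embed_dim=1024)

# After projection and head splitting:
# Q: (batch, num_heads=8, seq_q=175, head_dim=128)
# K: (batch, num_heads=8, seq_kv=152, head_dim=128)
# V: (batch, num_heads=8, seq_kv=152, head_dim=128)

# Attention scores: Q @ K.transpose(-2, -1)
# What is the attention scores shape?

Input shape: (28, 175, 1024)
Output shape: (28, 8, 175, 152)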